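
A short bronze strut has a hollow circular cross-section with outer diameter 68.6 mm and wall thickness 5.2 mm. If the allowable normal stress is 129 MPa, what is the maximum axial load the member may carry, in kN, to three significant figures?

134 kN

A = 1036 mm².
P_max = σ_allow · A = 129 · 1036 = 133600 N = 133.6 kN.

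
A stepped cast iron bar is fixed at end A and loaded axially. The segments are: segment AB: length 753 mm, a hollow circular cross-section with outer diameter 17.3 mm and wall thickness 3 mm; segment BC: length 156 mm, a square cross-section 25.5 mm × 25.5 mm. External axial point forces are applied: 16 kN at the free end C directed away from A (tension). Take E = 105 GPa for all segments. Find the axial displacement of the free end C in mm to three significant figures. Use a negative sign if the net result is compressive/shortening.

0.888 mm

Internal axial forces (sectioning from the free end, tension +): N_BC = 16 kN, N_AB = 16 kN.
A_AB = 134.8 mm².
A_BC = 650.2 mm².
δ_AB = 16000·753/(134.8·105000) = 0.8514 mm
δ_BC = 16000·156/(650.2·105000) = 0.03656 mm
δ = Σδ_i = 0.8879 mm.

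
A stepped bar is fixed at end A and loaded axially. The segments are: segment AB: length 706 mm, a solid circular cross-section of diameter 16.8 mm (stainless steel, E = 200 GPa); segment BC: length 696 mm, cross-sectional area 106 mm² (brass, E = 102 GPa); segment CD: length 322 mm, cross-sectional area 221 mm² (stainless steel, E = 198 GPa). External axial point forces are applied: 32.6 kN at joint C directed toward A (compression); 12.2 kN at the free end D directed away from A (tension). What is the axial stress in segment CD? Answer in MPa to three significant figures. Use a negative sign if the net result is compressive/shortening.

Internal axial forces (sectioning from the free end, tension +): N_CD = 12.2 kN, N_BC = -20.4 kN, N_AB = -20.4 kN.
σ_CD = N_CD/A_CD = 12200/221 = 55.2 MPa.

55.2 MPa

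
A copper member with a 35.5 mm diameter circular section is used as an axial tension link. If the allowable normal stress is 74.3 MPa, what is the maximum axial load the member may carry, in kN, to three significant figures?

73.5 kN

A = 989.8 mm².
P_max = σ_allow · A = 74.3 · 989.8 = 73540 N = 73.54 kN.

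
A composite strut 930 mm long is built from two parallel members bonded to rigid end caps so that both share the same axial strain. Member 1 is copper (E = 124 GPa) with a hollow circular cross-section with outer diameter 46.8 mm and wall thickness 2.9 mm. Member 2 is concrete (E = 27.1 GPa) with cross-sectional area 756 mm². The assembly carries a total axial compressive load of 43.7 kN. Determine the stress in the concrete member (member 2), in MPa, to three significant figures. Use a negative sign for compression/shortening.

A_1 = 400 mm².
Equal strain + equilibrium ⇒ each member carries load in proportion to AE: A₁E₁ = 49590000 N, A₂E₂ = 20490000 N, ΣAE = 70080000 N.
σ₂ = P·E₂/ΣAE = -43700·27100/70080000 = -16.9 MPa.

-16.9 MPa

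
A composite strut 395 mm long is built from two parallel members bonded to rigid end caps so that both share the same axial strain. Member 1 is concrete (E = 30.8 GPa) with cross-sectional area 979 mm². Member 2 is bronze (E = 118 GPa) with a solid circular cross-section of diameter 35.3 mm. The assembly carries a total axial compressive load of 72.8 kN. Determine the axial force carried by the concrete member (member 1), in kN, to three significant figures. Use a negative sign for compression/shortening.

A_2 = 978.7 mm².
Equal strain + equilibrium ⇒ each member carries load in proportion to AE: A₁E₁ = 30150000 N, A₂E₂ = 115500000 N, ΣAE = 145600000 N.
F₁ = P·A₁E₁/ΣAE = -72800·30150000/145600000 = -15070 N.

-15.1 kN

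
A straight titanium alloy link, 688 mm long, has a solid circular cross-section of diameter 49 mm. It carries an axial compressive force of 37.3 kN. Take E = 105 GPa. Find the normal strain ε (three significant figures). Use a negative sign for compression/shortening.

A = 1886 mm².
σ = N/A = -19.78 MPa; ε = σ/E = -19.78/105000 = -1.884e-04.

-1.88e-04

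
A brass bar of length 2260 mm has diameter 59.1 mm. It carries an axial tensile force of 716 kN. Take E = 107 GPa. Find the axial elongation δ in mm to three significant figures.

A = 2743 mm².
δ_mech = NL/(AE) = 716000·2260/(2743·107000) = 5.513 mm.

5.51 mm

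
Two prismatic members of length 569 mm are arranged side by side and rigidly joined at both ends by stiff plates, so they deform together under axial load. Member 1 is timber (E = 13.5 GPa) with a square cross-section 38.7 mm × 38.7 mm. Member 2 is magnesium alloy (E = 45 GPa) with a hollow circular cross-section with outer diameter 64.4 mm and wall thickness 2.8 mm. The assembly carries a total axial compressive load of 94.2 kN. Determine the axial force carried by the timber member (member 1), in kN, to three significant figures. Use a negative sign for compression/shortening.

A_1 = 1498 mm².
A_2 = 541.9 mm².
Equal strain + equilibrium ⇒ each member carries load in proportion to AE: A₁E₁ = 20220000 N, A₂E₂ = 24380000 N, ΣAE = 44600000 N.
F₁ = P·A₁E₁/ΣAE = -94200·20220000/44600000 = -42700 N.

-42.7 kN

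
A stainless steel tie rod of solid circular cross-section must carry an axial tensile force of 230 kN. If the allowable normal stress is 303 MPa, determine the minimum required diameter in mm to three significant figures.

31.1 mm

Required area A ≥ P/σ_allow = 230000/303 = 759.1 mm².
For a solid circular section, d ≥ √(4A/π) = 31.09 mm.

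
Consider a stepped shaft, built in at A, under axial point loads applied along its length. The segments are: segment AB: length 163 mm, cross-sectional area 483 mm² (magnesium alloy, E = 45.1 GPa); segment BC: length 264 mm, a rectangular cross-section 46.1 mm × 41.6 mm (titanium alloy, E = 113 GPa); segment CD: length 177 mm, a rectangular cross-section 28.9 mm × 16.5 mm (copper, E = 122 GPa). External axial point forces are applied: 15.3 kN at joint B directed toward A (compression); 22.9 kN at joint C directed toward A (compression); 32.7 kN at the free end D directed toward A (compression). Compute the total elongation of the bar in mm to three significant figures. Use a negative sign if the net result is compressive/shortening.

-0.698 mm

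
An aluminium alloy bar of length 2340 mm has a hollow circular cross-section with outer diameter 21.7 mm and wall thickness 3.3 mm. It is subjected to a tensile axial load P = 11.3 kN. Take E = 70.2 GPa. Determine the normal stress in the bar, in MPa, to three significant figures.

59.2 MPa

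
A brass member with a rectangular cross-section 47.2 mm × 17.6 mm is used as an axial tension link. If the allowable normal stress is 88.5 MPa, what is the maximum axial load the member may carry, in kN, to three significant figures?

A = 830.7 mm².
P_max = σ_allow · A = 88.5 · 830.7 = 73520 N = 73.52 kN.

73.5 kN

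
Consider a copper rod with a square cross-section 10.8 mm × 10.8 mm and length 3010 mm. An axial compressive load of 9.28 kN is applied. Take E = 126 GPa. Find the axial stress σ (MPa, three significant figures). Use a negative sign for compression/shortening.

A = 116.6 mm².
σ = N/A = -9280/116.6 = -79.56 MPa.

-79.6 MPa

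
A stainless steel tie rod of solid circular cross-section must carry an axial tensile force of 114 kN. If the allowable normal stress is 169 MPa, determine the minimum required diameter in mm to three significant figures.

29.3 mm

Required area A ≥ P/σ_allow = 114000/169 = 674.6 mm².
For a solid circular section, d ≥ √(4A/π) = 29.31 mm.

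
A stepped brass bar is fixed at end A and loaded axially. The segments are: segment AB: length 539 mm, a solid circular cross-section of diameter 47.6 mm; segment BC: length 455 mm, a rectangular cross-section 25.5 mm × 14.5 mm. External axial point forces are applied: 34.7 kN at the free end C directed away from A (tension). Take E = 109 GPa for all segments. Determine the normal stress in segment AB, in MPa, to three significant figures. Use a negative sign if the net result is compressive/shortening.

Internal axial forces (sectioning from the free end, tension +): N_BC = 34.7 kN, N_AB = 34.7 kN.
A_AB = 1780 mm².
σ_AB = N_AB/A_AB = 34700/1780 = 19.5 MPa.

19.5 MPa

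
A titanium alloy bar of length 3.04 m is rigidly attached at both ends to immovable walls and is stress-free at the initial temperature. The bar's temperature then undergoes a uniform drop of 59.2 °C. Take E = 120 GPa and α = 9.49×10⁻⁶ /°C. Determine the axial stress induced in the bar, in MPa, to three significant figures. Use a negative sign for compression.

67.4 MPa

Free thermal expansion αLΔT = 9.49e-6 · 3040 · -59.2 = -1.708 mm.
The walls impose strain ε = −(-1.708)/3040 = 5.6181e-04; σ = Eε = 120000 · 5.6181e-04 = 67.42 MPa.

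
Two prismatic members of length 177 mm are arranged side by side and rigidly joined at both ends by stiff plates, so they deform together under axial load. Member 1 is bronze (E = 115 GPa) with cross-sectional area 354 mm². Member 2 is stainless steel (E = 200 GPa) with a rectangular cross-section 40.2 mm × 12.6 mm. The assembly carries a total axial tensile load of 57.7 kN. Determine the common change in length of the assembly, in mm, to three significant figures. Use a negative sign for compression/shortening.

A_2 = 506.5 mm².
Equal strain + equilibrium ⇒ each member carries load in proportion to AE: A₁E₁ = 40710000 N, A₂E₂ = 101300000 N, ΣAE = 142000000 N.
δ = PL/ΣAE = 57700·177/142000000 = 0.07191 mm.

0.0719 mm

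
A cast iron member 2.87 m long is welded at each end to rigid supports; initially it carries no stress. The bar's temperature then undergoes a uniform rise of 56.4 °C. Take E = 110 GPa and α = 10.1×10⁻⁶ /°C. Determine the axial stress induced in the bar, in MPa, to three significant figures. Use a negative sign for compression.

-62.7 MPa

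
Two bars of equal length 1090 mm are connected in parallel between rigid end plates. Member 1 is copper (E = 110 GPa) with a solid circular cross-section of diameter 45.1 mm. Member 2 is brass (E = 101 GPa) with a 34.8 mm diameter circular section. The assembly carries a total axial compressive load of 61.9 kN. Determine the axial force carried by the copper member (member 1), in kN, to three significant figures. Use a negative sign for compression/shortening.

-40.0 kN

A_1 = 1598 mm².
A_2 = 951.1 mm².
Equal strain + equilibrium ⇒ each member carries load in proportion to AE: A₁E₁ = 175700000 N, A₂E₂ = 96070000 N, ΣAE = 271800000 N.
F₁ = P·A₁E₁/ΣAE = -61900·175700000/271800000 = -40020 N.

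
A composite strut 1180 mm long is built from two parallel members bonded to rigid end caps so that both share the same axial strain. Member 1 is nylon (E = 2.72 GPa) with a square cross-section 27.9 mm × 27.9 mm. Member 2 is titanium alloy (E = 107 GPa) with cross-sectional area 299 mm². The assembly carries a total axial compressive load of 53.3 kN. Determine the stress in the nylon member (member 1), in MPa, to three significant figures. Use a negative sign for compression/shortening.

A_1 = 778.4 mm².
Equal strain + equilibrium ⇒ each member carries load in proportion to AE: A₁E₁ = 2117000 N, A₂E₂ = 31990000 N, ΣAE = 34110000 N.
σ₁ = P·E₁/ΣAE = -53300·2720/34110000 = -4.25 MPa.

-4.25 MPa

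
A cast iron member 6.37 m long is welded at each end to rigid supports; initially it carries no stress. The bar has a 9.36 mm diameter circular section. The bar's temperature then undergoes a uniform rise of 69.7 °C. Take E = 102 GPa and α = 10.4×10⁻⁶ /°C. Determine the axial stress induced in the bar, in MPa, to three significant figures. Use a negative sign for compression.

-73.9 MPa

Free thermal expansion αLΔT = 10.4e-6 · 6370 · 69.7 = 4.617 mm.
The walls impose strain ε = −(4.617)/6370 = -7.2488e-04; σ = Eε = 102000 · -7.2488e-04 = -73.94 MPa.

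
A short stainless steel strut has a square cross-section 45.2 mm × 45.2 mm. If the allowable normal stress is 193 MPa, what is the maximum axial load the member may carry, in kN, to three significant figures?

A = 2043 mm².
P_max = σ_allow · A = 193 · 2043 = 394300 N = 394.3 kN.

394 kN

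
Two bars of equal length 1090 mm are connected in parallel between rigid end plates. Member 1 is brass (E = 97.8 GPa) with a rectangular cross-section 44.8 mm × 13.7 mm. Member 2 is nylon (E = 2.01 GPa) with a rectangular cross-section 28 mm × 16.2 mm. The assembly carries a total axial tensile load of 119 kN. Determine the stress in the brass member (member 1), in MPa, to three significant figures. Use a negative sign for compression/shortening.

A_1 = 613.8 mm².
A_2 = 453.6 mm².
Equal strain + equilibrium ⇒ each member carries load in proportion to AE: A₁E₁ = 60030000 N, A₂E₂ = 911700 N, ΣAE = 60940000 N.
σ₁ = P·E₁/ΣAE = 119000·97800/60940000 = 191 MPa.

191 MPa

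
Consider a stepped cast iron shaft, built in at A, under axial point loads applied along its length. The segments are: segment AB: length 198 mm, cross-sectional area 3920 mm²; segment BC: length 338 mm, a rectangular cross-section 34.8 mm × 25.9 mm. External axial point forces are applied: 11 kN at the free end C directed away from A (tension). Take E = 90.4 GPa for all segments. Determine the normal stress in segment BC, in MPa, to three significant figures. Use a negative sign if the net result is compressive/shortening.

Internal axial forces (sectioning from the free end, tension +): N_BC = 11 kN, N_AB = 11 kN.
A_BC = 901.3 mm².
σ_BC = N_BC/A_BC = 11000/901.3 = 12.2 MPa.

12.2 MPa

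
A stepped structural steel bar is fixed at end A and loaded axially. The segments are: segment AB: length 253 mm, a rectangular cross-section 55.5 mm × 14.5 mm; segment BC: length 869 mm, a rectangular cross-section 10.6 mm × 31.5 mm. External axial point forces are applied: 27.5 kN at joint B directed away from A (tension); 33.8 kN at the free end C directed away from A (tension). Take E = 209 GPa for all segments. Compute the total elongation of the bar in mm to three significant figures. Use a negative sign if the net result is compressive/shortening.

0.513 mm

Internal axial forces (sectioning from the free end, tension +): N_BC = 33.8 kN, N_AB = 61.3 kN.
A_AB = 804.8 mm².
A_BC = 333.9 mm².
δ_AB = 61300·253/(804.8·209000) = 0.09221 mm
δ_BC = 33800·869/(333.9·209000) = 0.4209 mm
δ = Σδ_i = 0.5131 mm.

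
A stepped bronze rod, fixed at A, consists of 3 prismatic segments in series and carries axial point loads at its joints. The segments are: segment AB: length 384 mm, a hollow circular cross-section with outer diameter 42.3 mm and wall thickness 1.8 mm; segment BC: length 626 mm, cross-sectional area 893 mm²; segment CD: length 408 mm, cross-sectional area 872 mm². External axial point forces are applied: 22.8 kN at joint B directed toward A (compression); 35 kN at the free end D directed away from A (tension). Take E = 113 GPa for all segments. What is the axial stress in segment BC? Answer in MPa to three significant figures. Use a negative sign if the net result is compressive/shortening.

39.2 MPa

Internal axial forces (sectioning from the free end, tension +): N_CD = 35 kN, N_BC = 35 kN, N_AB = 12.2 kN.
σ_BC = N_BC/A_BC = 35000/893 = 39.19 MPa.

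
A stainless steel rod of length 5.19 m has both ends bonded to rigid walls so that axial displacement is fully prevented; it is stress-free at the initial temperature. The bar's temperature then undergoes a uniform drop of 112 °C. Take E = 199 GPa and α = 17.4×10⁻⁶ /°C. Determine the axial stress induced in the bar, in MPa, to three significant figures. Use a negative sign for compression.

388 MPa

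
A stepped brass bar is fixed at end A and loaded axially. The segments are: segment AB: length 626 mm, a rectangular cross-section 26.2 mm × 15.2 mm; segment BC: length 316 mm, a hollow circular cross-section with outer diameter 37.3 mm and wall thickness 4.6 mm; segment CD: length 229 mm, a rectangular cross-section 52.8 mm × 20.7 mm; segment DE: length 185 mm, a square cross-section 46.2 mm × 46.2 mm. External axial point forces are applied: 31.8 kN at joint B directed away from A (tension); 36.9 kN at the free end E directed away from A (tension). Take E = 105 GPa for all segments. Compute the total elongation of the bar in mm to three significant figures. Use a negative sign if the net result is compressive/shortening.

1.37 mm

Internal axial forces (sectioning from the free end, tension +): N_DE = 36.9 kN, N_CD = 36.9 kN, N_BC = 36.9 kN, N_AB = 68.7 kN.
A_AB = 398.2 mm².
A_BC = 472.6 mm².
A_CD = 1093 mm².
A_DE = 2134 mm².
δ_AB = 68700·626/(398.2·105000) = 1.028 mm
δ_BC = 36900·316/(472.6·105000) = 0.235 mm
δ_CD = 36900·229/(1093·105000) = 0.07363 mm
δ_DE = 36900·185/(2134·105000) = 0.03046 mm
δ = Σδ_i = 1.368 mm.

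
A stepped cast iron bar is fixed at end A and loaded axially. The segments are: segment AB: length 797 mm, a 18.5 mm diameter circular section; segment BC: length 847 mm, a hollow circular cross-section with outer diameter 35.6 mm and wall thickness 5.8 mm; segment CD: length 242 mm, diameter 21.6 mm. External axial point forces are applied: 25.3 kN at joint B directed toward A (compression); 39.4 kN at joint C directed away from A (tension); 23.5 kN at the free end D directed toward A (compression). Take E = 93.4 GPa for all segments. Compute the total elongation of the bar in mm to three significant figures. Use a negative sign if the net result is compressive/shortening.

Internal axial forces (sectioning from the free end, tension +): N_CD = -23.5 kN, N_BC = 15.9 kN, N_AB = -9.4 kN.
A_AB = 268.8 mm².
A_BC = 543 mm².
A_CD = 366.4 mm².
δ_AB = -9400·797/(268.8·93400) = -0.2984 mm
δ_BC = 15900·847/(543·93400) = 0.2655 mm
δ_CD = -23500·242/(366.4·93400) = -0.1662 mm
δ = Σδ_i = -0.199 mm.

-0.199 mm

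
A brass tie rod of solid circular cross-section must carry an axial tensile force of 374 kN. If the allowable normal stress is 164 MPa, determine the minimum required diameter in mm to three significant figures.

53.9 mm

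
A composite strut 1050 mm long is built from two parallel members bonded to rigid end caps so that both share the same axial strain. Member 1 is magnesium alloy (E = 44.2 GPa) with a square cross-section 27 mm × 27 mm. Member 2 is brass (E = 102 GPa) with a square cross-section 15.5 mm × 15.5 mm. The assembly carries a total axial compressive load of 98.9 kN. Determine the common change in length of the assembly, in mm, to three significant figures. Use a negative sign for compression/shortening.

-1.83 mm

A_1 = 729 mm².
A_2 = 240.2 mm².
Equal strain + equilibrium ⇒ each member carries load in proportion to AE: A₁E₁ = 32220000 N, A₂E₂ = 24510000 N, ΣAE = 56730000 N.
δ = PL/ΣAE = -98900·1050/56730000 = -1.831 mm.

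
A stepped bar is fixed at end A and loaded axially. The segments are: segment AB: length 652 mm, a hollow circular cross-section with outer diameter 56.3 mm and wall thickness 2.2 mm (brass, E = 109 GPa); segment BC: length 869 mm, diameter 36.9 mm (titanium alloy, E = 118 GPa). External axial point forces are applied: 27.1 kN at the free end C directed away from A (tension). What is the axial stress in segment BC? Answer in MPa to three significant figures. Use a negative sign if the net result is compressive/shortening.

Internal axial forces (sectioning from the free end, tension +): N_BC = 27.1 kN, N_AB = 27.1 kN.
A_BC = 1069 mm².
σ_BC = N_BC/A_BC = 27100/1069 = 25.34 MPa.

25.3 MPa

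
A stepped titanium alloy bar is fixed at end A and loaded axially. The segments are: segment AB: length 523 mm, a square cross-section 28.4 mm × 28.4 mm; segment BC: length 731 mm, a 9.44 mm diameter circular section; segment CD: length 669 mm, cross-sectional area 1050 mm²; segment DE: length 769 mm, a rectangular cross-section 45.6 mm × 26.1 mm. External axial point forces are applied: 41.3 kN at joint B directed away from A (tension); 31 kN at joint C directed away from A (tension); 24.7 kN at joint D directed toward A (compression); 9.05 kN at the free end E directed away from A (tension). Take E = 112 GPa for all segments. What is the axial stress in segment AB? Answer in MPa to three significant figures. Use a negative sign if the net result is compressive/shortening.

70.2 MPa

Internal axial forces (sectioning from the free end, tension +): N_DE = 9.05 kN, N_CD = -15.65 kN, N_BC = 15.35 kN, N_AB = 56.65 kN.
A_AB = 806.6 mm².
σ_AB = N_AB/A_AB = 56650/806.6 = 70.24 MPa.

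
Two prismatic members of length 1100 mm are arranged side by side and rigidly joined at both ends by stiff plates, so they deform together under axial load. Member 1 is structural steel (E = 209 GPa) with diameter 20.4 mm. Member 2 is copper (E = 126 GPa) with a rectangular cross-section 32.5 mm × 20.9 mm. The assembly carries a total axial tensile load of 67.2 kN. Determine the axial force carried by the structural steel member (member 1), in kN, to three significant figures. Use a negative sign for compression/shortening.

A_1 = 326.9 mm².
A_2 = 679.2 mm².
Equal strain + equilibrium ⇒ each member carries load in proportion to AE: A₁E₁ = 68310000 N, A₂E₂ = 85590000 N, ΣAE = 153900000 N.
F₁ = P·A₁E₁/ΣAE = 67200·68310000/153900000 = 29830 N.

29.8 kN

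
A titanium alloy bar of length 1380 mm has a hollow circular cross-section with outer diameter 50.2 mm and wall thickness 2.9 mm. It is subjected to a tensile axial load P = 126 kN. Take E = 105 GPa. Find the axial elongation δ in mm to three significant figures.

A = 430.9 mm².
δ_mech = NL/(AE) = 126000·1380/(430.9·105000) = 3.843 mm.

3.84 mm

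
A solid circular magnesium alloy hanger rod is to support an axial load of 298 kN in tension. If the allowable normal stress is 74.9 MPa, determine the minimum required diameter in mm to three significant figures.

71.2 mm

Required area A ≥ P/σ_allow = 298000/74.9 = 3979 mm².
For a solid circular section, d ≥ √(4A/π) = 71.17 mm.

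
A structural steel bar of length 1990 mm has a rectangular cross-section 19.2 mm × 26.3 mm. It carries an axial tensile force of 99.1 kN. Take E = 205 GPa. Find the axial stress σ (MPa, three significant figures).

A = 505 mm².
σ = N/A = 99100/505 = 196.3 MPa.

196 MPa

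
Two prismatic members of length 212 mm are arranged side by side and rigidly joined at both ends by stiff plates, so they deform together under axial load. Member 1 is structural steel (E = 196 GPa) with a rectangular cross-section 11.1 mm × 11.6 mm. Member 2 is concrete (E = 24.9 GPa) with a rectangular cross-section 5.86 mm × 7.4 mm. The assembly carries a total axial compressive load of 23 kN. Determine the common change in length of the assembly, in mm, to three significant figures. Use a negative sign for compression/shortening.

A_1 = 128.8 mm².
A_2 = 43.36 mm².
Equal strain + equilibrium ⇒ each member carries load in proportion to AE: A₁E₁ = 25240000 N, A₂E₂ = 1080000 N, ΣAE = 26320000 N.
δ = PL/ΣAE = -23000·212/26320000 = -0.1853 mm.

-0.185 mm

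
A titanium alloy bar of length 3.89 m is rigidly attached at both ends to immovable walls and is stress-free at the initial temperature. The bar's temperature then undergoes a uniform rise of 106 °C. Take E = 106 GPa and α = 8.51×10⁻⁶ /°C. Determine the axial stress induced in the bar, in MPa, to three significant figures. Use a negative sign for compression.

-95.6 MPa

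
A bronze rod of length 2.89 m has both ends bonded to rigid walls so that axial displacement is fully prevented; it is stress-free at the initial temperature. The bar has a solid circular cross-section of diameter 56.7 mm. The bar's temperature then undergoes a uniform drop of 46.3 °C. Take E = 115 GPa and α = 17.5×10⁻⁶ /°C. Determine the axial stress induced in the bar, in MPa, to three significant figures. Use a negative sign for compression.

Free thermal expansion αLΔT = 17.5e-6 · 2890 · -46.3 = -2.342 mm.
The walls impose strain ε = −(-2.342)/2890 = 8.1025e-04; σ = Eε = 115000 · 8.1025e-04 = 93.18 MPa.

93.2 MPa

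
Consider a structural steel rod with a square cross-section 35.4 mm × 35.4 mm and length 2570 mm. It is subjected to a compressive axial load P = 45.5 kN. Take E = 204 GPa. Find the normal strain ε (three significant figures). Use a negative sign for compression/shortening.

A = 1253 mm².
σ = N/A = -36.31 MPa; ε = σ/E = -36.31/204000 = -1.780e-04.

-1.78e-04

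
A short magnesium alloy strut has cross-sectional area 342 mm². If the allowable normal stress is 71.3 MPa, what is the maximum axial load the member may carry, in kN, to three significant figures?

P_max = σ_allow · A = 71.3 · 342 = 24380 N = 24.38 kN.

24.4 kN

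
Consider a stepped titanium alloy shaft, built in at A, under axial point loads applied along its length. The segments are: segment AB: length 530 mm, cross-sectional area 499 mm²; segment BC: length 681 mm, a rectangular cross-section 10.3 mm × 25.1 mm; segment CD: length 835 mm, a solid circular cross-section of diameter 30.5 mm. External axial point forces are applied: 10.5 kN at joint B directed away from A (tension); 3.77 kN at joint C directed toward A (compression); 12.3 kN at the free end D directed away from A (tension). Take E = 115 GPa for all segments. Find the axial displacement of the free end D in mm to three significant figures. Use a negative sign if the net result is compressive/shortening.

Internal axial forces (sectioning from the free end, tension +): N_CD = 12.3 kN, N_BC = 8.53 kN, N_AB = 19.03 kN.
A_BC = 258.5 mm².
A_CD = 730.6 mm².
δ_AB = 19030·530/(499·115000) = 0.1758 mm
δ_BC = 8530·681/(258.5·115000) = 0.1954 mm
δ_CD = 12300·835/(730.6·115000) = 0.1222 mm
δ = Σδ_i = 0.4934 mm.

0.493 mm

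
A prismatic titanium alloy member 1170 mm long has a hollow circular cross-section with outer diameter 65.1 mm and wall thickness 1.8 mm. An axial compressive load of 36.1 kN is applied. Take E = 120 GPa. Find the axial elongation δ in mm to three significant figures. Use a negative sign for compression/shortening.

A = 358 mm².
δ_mech = NL/(AE) = -36100·1170/(358·120000) = -0.9833 mm.

-0.983 mm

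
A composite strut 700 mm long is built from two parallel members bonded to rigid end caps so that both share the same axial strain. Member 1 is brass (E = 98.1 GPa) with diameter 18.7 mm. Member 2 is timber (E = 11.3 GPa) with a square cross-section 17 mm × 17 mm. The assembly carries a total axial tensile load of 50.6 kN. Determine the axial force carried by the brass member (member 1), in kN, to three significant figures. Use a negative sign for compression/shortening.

A_1 = 274.6 mm².
A_2 = 289 mm².
Equal strain + equilibrium ⇒ each member carries load in proportion to AE: A₁E₁ = 26940000 N, A₂E₂ = 3266000 N, ΣAE = 30210000 N.
F₁ = P·A₁E₁/ΣAE = 50600·26940000/30210000 = 45130 N.

45.1 kN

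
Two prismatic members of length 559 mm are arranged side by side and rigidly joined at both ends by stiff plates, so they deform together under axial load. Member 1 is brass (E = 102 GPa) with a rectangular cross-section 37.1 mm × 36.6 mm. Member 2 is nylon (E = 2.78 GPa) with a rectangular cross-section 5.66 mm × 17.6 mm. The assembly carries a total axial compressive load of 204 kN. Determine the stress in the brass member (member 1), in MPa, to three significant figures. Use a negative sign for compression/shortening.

A_1 = 1358 mm².
A_2 = 99.62 mm².
Equal strain + equilibrium ⇒ each member carries load in proportion to AE: A₁E₁ = 138500000 N, A₂E₂ = 276900 N, ΣAE = 138800000 N.
σ₁ = P·E₁/ΣAE = -204000·102000/138800000 = -149.9 MPa.

-150 MPa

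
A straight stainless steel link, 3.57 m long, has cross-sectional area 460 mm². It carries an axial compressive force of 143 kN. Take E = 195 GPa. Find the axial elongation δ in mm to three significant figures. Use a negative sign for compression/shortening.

δ_mech = NL/(AE) = -143000·3570/(460·195000) = -5.691 mm.

-5.69 mm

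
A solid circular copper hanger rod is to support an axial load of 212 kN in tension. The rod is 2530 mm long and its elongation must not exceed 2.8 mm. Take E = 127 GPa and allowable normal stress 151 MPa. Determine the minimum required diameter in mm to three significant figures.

Required area A ≥ P/σ_allow = 212000/151 = 1404 mm².
For a solid circular section, d ≥ √(4A/π) = 42.28 mm.
Elongation limit: A ≥ PL/(Eδ_allow) = 212000·2530/(127000·2.8) = 1508 mm² ⇒ d ≥ 43.82 mm.
The elongation limit governs.

43.8 mm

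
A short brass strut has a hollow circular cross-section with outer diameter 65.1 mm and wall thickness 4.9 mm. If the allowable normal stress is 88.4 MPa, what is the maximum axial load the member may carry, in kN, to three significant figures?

A = 926.7 mm².
P_max = σ_allow · A = 88.4 · 926.7 = 81920 N = 81.92 kN.

81.9 kN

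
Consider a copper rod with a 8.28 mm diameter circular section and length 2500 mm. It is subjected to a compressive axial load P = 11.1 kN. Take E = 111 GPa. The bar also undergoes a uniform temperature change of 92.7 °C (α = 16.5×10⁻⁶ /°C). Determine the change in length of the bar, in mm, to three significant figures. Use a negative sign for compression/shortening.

A = 53.85 mm².
δ_mech = NL/(AE) = -11100·2500/(53.85·111000) = -4.643 mm.
δ_thermal = αLΔT = 16.5e-6·2500·92.7 = 3.824 mm.
δ = δ_mech + δ_thermal = -0.819 mm.

-0.819 mm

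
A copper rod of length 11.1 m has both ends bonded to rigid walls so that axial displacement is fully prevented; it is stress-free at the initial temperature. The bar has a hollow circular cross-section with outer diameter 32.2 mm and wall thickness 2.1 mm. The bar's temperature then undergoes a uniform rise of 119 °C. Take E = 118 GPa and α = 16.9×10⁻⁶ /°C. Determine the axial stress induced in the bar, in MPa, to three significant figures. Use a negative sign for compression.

Free thermal expansion αLΔT = 16.9e-6 · 11100 · 119 = 22.32 mm.
The walls impose strain ε = −(22.32)/11100 = -2.0111e-03; σ = Eε = 118000 · -2.0111e-03 = -237.3 MPa.

-237 MPa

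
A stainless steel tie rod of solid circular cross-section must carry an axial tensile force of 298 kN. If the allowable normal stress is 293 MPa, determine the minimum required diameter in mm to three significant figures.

36.0 mm

Required area A ≥ P/σ_allow = 298000/293 = 1017 mm².
For a solid circular section, d ≥ √(4A/π) = 35.99 mm.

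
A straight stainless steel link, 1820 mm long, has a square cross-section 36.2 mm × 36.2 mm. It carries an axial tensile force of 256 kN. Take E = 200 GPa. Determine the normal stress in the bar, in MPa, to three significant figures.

195 MPa

A = 1310 mm².
σ = N/A = 256000/1310 = 195.4 MPa.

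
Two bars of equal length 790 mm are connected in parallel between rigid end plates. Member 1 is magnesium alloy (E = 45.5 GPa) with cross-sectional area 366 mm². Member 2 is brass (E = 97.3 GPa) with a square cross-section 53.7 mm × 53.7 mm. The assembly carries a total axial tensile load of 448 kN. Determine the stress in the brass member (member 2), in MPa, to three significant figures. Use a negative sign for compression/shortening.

147 MPa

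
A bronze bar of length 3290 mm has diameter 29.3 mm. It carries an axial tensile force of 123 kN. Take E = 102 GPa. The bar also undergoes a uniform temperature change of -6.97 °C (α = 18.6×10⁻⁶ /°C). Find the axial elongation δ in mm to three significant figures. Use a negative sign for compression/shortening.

5.46 mm

A = 674.3 mm².
δ_mech = NL/(AE) = 123000·3290/(674.3·102000) = 5.884 mm.
δ_thermal = αLΔT = 18.6e-6·3290·-6.97 = -0.4265 mm.
δ = δ_mech + δ_thermal = 5.458 mm.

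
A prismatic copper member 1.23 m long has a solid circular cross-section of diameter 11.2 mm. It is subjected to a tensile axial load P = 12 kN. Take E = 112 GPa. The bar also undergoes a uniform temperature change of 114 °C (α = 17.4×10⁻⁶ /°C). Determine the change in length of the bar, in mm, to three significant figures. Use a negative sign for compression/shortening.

A = 98.52 mm².
δ_mech = NL/(AE) = 12000·1230/(98.52·112000) = 1.338 mm.
δ_thermal = αLΔT = 17.4e-6·1230·114 = 2.44 mm.
δ = δ_mech + δ_thermal = 3.777 mm.

3.78 mm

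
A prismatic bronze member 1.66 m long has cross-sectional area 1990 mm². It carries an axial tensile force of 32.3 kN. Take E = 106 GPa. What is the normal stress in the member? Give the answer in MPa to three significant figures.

16.2 MPa

σ = N/A = 32300/1990 = 16.23 MPa.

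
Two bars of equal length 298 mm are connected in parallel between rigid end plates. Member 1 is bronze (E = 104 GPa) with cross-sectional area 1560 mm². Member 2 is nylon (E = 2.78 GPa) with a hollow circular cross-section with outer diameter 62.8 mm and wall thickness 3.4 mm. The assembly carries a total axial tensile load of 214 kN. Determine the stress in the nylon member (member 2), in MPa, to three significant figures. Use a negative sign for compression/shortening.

A_2 = 634.5 mm².
Equal strain + equilibrium ⇒ each member carries load in proportion to AE: A₁E₁ = 162200000 N, A₂E₂ = 1764000 N, ΣAE = 164000000 N.
σ₂ = P·E₂/ΣAE = 214000·2780/164000000 = 3.627 MPa.

3.63 MPa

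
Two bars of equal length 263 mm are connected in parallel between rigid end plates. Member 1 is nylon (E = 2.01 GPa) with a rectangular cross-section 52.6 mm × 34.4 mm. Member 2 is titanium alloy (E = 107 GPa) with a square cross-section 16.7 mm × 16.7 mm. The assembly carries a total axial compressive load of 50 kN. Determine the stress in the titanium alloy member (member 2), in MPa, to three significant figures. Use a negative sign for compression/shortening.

-160 MPa

A_1 = 1809 mm².
A_2 = 278.9 mm².
Equal strain + equilibrium ⇒ each member carries load in proportion to AE: A₁E₁ = 3637000 N, A₂E₂ = 29840000 N, ΣAE = 33480000 N.
σ₂ = P·E₂/ΣAE = -50000·107000/33480000 = -159.8 MPa.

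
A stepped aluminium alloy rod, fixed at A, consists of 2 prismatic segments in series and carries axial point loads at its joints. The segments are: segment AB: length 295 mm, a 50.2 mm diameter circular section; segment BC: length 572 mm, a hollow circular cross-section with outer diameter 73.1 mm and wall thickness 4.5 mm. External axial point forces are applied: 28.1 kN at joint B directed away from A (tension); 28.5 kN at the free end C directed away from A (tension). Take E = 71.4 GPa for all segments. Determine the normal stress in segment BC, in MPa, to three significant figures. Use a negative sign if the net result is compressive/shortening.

Internal axial forces (sectioning from the free end, tension +): N_BC = 28.5 kN, N_AB = 56.6 kN.
A_BC = 969.8 mm².
σ_BC = N_BC/A_BC = 28500/969.8 = 29.39 MPa.

29.4 MPa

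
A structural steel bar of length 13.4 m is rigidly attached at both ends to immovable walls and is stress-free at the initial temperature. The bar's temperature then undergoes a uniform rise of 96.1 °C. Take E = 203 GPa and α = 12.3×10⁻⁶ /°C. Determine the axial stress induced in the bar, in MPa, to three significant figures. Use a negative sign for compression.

-240 MPa

Free thermal expansion αLΔT = 12.3e-6 · 13400 · 96.1 = 15.84 mm.
The walls impose strain ε = −(15.84)/13400 = -1.1820e-03; σ = Eε = 203000 · -1.1820e-03 = -240 MPa.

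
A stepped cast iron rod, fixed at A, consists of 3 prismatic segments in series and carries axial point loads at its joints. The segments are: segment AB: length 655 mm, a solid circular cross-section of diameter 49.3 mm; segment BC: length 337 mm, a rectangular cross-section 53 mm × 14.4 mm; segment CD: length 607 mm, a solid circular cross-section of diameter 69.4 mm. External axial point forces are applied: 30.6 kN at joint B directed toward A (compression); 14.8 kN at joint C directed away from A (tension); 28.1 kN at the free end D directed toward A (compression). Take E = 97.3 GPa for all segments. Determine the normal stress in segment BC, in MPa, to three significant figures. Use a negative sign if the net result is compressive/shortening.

Internal axial forces (sectioning from the free end, tension +): N_CD = -28.1 kN, N_BC = -13.3 kN, N_AB = -43.9 kN.
A_BC = 763.2 mm².
σ_BC = N_BC/A_BC = -13300/763.2 = -17.43 MPa.

-17.4 MPa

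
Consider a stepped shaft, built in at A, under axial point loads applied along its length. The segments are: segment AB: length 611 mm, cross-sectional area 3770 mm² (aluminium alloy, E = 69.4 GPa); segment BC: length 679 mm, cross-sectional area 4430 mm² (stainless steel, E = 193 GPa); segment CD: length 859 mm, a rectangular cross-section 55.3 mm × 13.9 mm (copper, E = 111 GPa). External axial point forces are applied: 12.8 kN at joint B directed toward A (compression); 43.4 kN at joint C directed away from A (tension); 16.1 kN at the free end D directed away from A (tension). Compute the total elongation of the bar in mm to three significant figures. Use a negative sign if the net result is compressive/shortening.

Internal axial forces (sectioning from the free end, tension +): N_CD = 16.1 kN, N_BC = 59.5 kN, N_AB = 46.7 kN.
A_CD = 768.7 mm².
δ_AB = 46700·611/(3770·69400) = 0.1091 mm
δ_BC = 59500·679/(4430·193000) = 0.04725 mm
δ_CD = 16100·859/(768.7·111000) = 0.1621 mm
δ = Σδ_i = 0.3184 mm.

0.318 mm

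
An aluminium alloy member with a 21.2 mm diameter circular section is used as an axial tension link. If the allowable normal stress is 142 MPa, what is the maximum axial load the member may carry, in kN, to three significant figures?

50.1 kN

A = 353 mm².
P_max = σ_allow · A = 142 · 353 = 50120 N = 50.12 kN.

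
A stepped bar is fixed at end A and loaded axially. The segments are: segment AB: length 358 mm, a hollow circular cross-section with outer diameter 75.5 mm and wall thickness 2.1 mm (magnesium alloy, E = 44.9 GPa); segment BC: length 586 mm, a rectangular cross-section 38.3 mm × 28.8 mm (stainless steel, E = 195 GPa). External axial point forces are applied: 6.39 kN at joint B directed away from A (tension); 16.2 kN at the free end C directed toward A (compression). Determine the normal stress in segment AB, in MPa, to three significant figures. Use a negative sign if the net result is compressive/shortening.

Internal axial forces (sectioning from the free end, tension +): N_BC = -16.2 kN, N_AB = -9.81 kN.
A_AB = 484.2 mm².
σ_AB = N_AB/A_AB = -9810/484.2 = -20.26 MPa.

-20.3 MPa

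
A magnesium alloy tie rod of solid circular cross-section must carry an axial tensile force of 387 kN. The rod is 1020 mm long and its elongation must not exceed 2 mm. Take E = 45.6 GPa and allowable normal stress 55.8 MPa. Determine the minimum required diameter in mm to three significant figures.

Required area A ≥ P/σ_allow = 387000/55.8 = 6935 mm².
For a solid circular section, d ≥ √(4A/π) = 93.97 mm.
Elongation limit: A ≥ PL/(Eδ_allow) = 387000·1020/(45600·2) = 4328 mm² ⇒ d ≥ 74.24 mm.
The stress limit governs.

94.0 mm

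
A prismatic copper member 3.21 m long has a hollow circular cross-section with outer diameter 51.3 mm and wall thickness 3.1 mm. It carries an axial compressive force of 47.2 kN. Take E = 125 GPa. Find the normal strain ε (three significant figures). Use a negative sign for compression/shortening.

A = 469.4 mm².
σ = N/A = -100.6 MPa; ε = σ/E = -100.6/125000 = -8.044e-04.

-8.04e-04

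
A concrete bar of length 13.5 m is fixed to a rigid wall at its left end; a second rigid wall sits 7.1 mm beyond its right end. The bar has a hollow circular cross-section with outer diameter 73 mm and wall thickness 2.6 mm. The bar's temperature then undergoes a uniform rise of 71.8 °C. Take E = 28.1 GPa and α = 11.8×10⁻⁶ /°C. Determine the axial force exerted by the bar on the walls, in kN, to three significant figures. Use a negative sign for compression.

Free thermal expansion αLΔT = 11.8e-6 · 13500 · 71.8 = 11.44 mm.
The walls engage after the gap closes; constrained expansion = 11.44 − 7.1 = 4.338 mm.
The walls impose strain ε = −(4.338)/13500 = -3.2131e-04; σ = Eε = 28100 · -3.2131e-04 = -9.029 MPa.
Wall reaction R = σ·A = -9.029·575 = -5192 N = -5.192 kN.

-5.19 kN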